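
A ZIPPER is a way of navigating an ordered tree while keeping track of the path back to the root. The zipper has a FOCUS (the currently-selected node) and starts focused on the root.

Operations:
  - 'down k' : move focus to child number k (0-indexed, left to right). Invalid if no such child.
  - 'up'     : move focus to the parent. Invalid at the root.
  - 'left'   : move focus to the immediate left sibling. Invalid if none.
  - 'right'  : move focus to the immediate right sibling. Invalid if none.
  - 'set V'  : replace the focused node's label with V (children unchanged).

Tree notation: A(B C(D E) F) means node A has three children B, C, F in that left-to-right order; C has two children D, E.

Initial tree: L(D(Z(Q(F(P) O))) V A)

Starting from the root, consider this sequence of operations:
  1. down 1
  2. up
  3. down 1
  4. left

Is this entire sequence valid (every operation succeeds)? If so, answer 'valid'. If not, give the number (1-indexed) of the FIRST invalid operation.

Step 1 (down 1): focus=V path=1 depth=1 children=[] left=['D'] right=['A'] parent=L
Step 2 (up): focus=L path=root depth=0 children=['D', 'V', 'A'] (at root)
Step 3 (down 1): focus=V path=1 depth=1 children=[] left=['D'] right=['A'] parent=L
Step 4 (left): focus=D path=0 depth=1 children=['Z'] left=[] right=['V', 'A'] parent=L

Answer: valid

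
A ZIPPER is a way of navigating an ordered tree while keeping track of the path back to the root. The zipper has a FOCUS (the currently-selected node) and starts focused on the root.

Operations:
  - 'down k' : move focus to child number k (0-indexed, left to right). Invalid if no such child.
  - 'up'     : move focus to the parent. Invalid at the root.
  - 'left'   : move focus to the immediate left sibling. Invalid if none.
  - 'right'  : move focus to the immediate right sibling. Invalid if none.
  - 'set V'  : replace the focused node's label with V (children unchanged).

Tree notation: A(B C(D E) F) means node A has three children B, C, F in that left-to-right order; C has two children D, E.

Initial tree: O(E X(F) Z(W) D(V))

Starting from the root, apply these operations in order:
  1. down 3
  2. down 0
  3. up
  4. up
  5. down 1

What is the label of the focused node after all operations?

Answer: X

Derivation:
Step 1 (down 3): focus=D path=3 depth=1 children=['V'] left=['E', 'X', 'Z'] right=[] parent=O
Step 2 (down 0): focus=V path=3/0 depth=2 children=[] left=[] right=[] parent=D
Step 3 (up): focus=D path=3 depth=1 children=['V'] left=['E', 'X', 'Z'] right=[] parent=O
Step 4 (up): focus=O path=root depth=0 children=['E', 'X', 'Z', 'D'] (at root)
Step 5 (down 1): focus=X path=1 depth=1 children=['F'] left=['E'] right=['Z', 'D'] parent=O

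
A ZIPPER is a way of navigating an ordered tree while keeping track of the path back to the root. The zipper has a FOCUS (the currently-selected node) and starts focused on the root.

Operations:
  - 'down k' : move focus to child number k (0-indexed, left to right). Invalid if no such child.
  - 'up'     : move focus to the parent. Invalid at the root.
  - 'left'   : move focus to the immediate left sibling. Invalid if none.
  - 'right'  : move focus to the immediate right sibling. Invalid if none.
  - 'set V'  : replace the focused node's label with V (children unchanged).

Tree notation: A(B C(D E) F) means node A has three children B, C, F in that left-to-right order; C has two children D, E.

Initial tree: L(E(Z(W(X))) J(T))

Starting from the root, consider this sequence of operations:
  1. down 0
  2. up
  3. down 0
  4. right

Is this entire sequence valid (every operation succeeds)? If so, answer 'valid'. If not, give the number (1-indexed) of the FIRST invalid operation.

Answer: valid

Derivation:
Step 1 (down 0): focus=E path=0 depth=1 children=['Z'] left=[] right=['J'] parent=L
Step 2 (up): focus=L path=root depth=0 children=['E', 'J'] (at root)
Step 3 (down 0): focus=E path=0 depth=1 children=['Z'] left=[] right=['J'] parent=L
Step 4 (right): focus=J path=1 depth=1 children=['T'] left=['E'] right=[] parent=L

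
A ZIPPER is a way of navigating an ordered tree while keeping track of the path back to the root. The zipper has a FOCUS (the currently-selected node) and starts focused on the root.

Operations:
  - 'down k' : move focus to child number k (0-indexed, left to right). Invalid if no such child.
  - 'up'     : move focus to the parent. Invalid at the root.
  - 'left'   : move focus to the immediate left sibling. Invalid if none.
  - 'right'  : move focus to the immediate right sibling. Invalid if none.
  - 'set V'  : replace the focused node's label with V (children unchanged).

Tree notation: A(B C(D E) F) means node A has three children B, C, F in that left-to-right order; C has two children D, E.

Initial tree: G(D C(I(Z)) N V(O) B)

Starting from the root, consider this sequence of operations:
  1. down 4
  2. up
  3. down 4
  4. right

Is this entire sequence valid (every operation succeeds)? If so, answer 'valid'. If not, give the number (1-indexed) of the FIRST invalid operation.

Step 1 (down 4): focus=B path=4 depth=1 children=[] left=['D', 'C', 'N', 'V'] right=[] parent=G
Step 2 (up): focus=G path=root depth=0 children=['D', 'C', 'N', 'V', 'B'] (at root)
Step 3 (down 4): focus=B path=4 depth=1 children=[] left=['D', 'C', 'N', 'V'] right=[] parent=G
Step 4 (right): INVALID

Answer: 4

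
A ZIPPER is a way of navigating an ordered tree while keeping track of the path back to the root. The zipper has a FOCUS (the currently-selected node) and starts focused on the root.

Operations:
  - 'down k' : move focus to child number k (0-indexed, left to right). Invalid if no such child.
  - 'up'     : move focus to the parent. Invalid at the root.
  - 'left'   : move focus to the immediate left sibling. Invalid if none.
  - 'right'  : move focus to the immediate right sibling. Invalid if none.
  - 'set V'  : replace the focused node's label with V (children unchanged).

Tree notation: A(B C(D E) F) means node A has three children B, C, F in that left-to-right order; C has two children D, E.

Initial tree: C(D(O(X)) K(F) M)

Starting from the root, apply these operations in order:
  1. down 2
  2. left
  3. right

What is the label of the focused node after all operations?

Step 1 (down 2): focus=M path=2 depth=1 children=[] left=['D', 'K'] right=[] parent=C
Step 2 (left): focus=K path=1 depth=1 children=['F'] left=['D'] right=['M'] parent=C
Step 3 (right): focus=M path=2 depth=1 children=[] left=['D', 'K'] right=[] parent=C

Answer: M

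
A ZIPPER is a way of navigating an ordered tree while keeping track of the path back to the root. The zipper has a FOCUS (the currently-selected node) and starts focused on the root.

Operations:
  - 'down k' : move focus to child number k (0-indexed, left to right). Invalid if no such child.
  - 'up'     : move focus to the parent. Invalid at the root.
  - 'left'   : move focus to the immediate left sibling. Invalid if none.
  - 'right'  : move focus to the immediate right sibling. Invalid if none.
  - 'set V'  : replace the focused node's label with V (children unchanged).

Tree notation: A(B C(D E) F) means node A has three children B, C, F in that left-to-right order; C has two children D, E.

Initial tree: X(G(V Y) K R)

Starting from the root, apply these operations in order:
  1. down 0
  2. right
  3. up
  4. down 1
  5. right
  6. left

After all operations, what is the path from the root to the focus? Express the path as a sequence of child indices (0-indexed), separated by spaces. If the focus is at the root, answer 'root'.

Step 1 (down 0): focus=G path=0 depth=1 children=['V', 'Y'] left=[] right=['K', 'R'] parent=X
Step 2 (right): focus=K path=1 depth=1 children=[] left=['G'] right=['R'] parent=X
Step 3 (up): focus=X path=root depth=0 children=['G', 'K', 'R'] (at root)
Step 4 (down 1): focus=K path=1 depth=1 children=[] left=['G'] right=['R'] parent=X
Step 5 (right): focus=R path=2 depth=1 children=[] left=['G', 'K'] right=[] parent=X
Step 6 (left): focus=K path=1 depth=1 children=[] left=['G'] right=['R'] parent=X

Answer: 1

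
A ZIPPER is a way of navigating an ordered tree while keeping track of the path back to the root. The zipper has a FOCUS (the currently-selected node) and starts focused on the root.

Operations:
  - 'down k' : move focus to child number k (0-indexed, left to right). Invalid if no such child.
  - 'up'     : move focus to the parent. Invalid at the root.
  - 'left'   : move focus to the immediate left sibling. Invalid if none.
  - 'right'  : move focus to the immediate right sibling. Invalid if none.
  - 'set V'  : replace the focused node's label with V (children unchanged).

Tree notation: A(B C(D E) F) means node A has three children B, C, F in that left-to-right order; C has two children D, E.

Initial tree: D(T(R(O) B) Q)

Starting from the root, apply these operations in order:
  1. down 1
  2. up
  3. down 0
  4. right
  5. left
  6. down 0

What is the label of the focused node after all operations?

Step 1 (down 1): focus=Q path=1 depth=1 children=[] left=['T'] right=[] parent=D
Step 2 (up): focus=D path=root depth=0 children=['T', 'Q'] (at root)
Step 3 (down 0): focus=T path=0 depth=1 children=['R', 'B'] left=[] right=['Q'] parent=D
Step 4 (right): focus=Q path=1 depth=1 children=[] left=['T'] right=[] parent=D
Step 5 (left): focus=T path=0 depth=1 children=['R', 'B'] left=[] right=['Q'] parent=D
Step 6 (down 0): focus=R path=0/0 depth=2 children=['O'] left=[] right=['B'] parent=T

Answer: R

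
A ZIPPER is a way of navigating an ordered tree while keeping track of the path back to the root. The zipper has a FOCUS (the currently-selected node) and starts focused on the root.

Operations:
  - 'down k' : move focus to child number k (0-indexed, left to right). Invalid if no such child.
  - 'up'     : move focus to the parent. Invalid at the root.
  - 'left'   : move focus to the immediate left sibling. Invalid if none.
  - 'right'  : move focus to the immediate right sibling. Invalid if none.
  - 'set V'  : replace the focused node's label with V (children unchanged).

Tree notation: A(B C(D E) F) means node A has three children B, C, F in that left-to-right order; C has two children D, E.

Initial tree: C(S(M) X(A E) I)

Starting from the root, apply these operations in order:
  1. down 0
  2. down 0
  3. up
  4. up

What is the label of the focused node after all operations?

Answer: C

Derivation:
Step 1 (down 0): focus=S path=0 depth=1 children=['M'] left=[] right=['X', 'I'] parent=C
Step 2 (down 0): focus=M path=0/0 depth=2 children=[] left=[] right=[] parent=S
Step 3 (up): focus=S path=0 depth=1 children=['M'] left=[] right=['X', 'I'] parent=C
Step 4 (up): focus=C path=root depth=0 children=['S', 'X', 'I'] (at root)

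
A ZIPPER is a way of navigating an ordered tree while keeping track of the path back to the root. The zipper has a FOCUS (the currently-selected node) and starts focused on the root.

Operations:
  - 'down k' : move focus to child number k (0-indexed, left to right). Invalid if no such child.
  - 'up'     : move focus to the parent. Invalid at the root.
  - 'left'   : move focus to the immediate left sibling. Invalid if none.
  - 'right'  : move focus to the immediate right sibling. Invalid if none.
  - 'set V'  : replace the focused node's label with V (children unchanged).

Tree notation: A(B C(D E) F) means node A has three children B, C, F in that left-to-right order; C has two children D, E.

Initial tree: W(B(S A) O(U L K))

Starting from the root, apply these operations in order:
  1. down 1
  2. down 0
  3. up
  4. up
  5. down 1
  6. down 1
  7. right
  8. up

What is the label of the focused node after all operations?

Answer: O

Derivation:
Step 1 (down 1): focus=O path=1 depth=1 children=['U', 'L', 'K'] left=['B'] right=[] parent=W
Step 2 (down 0): focus=U path=1/0 depth=2 children=[] left=[] right=['L', 'K'] parent=O
Step 3 (up): focus=O path=1 depth=1 children=['U', 'L', 'K'] left=['B'] right=[] parent=W
Step 4 (up): focus=W path=root depth=0 children=['B', 'O'] (at root)
Step 5 (down 1): focus=O path=1 depth=1 children=['U', 'L', 'K'] left=['B'] right=[] parent=W
Step 6 (down 1): focus=L path=1/1 depth=2 children=[] left=['U'] right=['K'] parent=O
Step 7 (right): focus=K path=1/2 depth=2 children=[] left=['U', 'L'] right=[] parent=O
Step 8 (up): focus=O path=1 depth=1 children=['U', 'L', 'K'] left=['B'] right=[] parent=W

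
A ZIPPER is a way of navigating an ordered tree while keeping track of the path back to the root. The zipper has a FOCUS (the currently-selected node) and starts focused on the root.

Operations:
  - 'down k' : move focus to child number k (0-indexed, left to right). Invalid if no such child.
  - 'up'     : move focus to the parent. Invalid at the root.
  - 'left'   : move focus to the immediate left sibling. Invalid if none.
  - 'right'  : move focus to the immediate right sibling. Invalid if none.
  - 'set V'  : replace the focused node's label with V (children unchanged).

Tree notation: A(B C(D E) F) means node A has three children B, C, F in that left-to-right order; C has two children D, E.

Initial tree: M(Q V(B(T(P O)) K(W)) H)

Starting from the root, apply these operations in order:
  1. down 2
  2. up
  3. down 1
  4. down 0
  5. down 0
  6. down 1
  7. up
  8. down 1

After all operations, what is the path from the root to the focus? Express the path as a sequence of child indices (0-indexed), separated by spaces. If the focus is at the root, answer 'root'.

Step 1 (down 2): focus=H path=2 depth=1 children=[] left=['Q', 'V'] right=[] parent=M
Step 2 (up): focus=M path=root depth=0 children=['Q', 'V', 'H'] (at root)
Step 3 (down 1): focus=V path=1 depth=1 children=['B', 'K'] left=['Q'] right=['H'] parent=M
Step 4 (down 0): focus=B path=1/0 depth=2 children=['T'] left=[] right=['K'] parent=V
Step 5 (down 0): focus=T path=1/0/0 depth=3 children=['P', 'O'] left=[] right=[] parent=B
Step 6 (down 1): focus=O path=1/0/0/1 depth=4 children=[] left=['P'] right=[] parent=T
Step 7 (up): focus=T path=1/0/0 depth=3 children=['P', 'O'] left=[] right=[] parent=B
Step 8 (down 1): focus=O path=1/0/0/1 depth=4 children=[] left=['P'] right=[] parent=T

Answer: 1 0 0 1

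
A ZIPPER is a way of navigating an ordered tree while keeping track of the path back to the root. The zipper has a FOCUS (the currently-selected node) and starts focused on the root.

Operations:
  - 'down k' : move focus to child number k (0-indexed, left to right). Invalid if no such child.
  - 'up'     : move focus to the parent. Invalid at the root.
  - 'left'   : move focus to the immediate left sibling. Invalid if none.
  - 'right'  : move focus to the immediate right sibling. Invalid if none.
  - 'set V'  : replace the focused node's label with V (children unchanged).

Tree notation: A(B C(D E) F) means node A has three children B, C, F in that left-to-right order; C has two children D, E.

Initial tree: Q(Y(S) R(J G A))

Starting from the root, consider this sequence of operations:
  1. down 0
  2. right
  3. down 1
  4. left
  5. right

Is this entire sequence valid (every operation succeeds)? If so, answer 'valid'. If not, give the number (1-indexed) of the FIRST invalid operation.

Step 1 (down 0): focus=Y path=0 depth=1 children=['S'] left=[] right=['R'] parent=Q
Step 2 (right): focus=R path=1 depth=1 children=['J', 'G', 'A'] left=['Y'] right=[] parent=Q
Step 3 (down 1): focus=G path=1/1 depth=2 children=[] left=['J'] right=['A'] parent=R
Step 4 (left): focus=J path=1/0 depth=2 children=[] left=[] right=['G', 'A'] parent=R
Step 5 (right): focus=G path=1/1 depth=2 children=[] left=['J'] right=['A'] parent=R

Answer: valid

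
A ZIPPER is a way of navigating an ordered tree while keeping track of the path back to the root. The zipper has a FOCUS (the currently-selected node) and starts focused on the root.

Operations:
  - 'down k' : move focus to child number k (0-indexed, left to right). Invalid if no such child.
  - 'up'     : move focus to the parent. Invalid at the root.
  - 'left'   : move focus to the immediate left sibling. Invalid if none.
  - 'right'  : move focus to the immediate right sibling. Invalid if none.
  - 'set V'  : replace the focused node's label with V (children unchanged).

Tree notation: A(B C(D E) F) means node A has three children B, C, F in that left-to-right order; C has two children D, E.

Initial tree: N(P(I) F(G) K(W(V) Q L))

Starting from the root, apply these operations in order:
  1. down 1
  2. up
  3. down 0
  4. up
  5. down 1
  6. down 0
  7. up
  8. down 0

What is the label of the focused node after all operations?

Answer: G

Derivation:
Step 1 (down 1): focus=F path=1 depth=1 children=['G'] left=['P'] right=['K'] parent=N
Step 2 (up): focus=N path=root depth=0 children=['P', 'F', 'K'] (at root)
Step 3 (down 0): focus=P path=0 depth=1 children=['I'] left=[] right=['F', 'K'] parent=N
Step 4 (up): focus=N path=root depth=0 children=['P', 'F', 'K'] (at root)
Step 5 (down 1): focus=F path=1 depth=1 children=['G'] left=['P'] right=['K'] parent=N
Step 6 (down 0): focus=G path=1/0 depth=2 children=[] left=[] right=[] parent=F
Step 7 (up): focus=F path=1 depth=1 children=['G'] left=['P'] right=['K'] parent=N
Step 8 (down 0): focus=G path=1/0 depth=2 children=[] left=[] right=[] parent=F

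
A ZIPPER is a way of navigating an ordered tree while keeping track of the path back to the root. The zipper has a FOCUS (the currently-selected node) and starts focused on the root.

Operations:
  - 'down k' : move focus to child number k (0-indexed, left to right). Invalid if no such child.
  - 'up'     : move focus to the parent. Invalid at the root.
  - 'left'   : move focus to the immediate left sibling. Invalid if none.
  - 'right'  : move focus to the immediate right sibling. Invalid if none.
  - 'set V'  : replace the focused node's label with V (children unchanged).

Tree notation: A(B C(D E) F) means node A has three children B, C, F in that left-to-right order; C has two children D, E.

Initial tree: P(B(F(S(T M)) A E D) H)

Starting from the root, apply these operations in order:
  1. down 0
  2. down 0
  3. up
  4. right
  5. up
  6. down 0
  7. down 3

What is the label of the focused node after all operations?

Answer: D

Derivation:
Step 1 (down 0): focus=B path=0 depth=1 children=['F', 'A', 'E', 'D'] left=[] right=['H'] parent=P
Step 2 (down 0): focus=F path=0/0 depth=2 children=['S'] left=[] right=['A', 'E', 'D'] parent=B
Step 3 (up): focus=B path=0 depth=1 children=['F', 'A', 'E', 'D'] left=[] right=['H'] parent=P
Step 4 (right): focus=H path=1 depth=1 children=[] left=['B'] right=[] parent=P
Step 5 (up): focus=P path=root depth=0 children=['B', 'H'] (at root)
Step 6 (down 0): focus=B path=0 depth=1 children=['F', 'A', 'E', 'D'] left=[] right=['H'] parent=P
Step 7 (down 3): focus=D path=0/3 depth=2 children=[] left=['F', 'A', 'E'] right=[] parent=B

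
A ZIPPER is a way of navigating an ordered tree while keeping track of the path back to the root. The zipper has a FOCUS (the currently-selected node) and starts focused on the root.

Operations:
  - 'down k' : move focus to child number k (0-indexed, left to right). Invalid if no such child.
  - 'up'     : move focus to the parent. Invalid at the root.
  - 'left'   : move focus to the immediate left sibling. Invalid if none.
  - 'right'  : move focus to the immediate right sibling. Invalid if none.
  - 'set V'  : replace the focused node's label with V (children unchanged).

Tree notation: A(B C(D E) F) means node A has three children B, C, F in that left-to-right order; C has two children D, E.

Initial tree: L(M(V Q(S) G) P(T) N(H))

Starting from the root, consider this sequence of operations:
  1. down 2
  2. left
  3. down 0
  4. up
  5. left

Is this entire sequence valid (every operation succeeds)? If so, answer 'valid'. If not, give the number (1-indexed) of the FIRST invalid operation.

Answer: valid

Derivation:
Step 1 (down 2): focus=N path=2 depth=1 children=['H'] left=['M', 'P'] right=[] parent=L
Step 2 (left): focus=P path=1 depth=1 children=['T'] left=['M'] right=['N'] parent=L
Step 3 (down 0): focus=T path=1/0 depth=2 children=[] left=[] right=[] parent=P
Step 4 (up): focus=P path=1 depth=1 children=['T'] left=['M'] right=['N'] parent=L
Step 5 (left): focus=M path=0 depth=1 children=['V', 'Q', 'G'] left=[] right=['P', 'N'] parent=L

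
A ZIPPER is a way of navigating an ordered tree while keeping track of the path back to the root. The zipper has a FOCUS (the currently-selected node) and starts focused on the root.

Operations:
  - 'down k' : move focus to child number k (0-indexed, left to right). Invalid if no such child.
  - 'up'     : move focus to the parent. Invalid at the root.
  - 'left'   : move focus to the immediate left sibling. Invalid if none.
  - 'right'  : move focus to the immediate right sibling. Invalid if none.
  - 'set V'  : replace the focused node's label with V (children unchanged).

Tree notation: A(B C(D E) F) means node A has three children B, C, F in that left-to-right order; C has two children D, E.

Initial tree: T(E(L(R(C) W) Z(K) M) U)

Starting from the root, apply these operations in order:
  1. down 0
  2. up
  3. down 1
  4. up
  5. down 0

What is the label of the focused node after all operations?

Answer: E

Derivation:
Step 1 (down 0): focus=E path=0 depth=1 children=['L', 'Z', 'M'] left=[] right=['U'] parent=T
Step 2 (up): focus=T path=root depth=0 children=['E', 'U'] (at root)
Step 3 (down 1): focus=U path=1 depth=1 children=[] left=['E'] right=[] parent=T
Step 4 (up): focus=T path=root depth=0 children=['E', 'U'] (at root)
Step 5 (down 0): focus=E path=0 depth=1 children=['L', 'Z', 'M'] left=[] right=['U'] parent=T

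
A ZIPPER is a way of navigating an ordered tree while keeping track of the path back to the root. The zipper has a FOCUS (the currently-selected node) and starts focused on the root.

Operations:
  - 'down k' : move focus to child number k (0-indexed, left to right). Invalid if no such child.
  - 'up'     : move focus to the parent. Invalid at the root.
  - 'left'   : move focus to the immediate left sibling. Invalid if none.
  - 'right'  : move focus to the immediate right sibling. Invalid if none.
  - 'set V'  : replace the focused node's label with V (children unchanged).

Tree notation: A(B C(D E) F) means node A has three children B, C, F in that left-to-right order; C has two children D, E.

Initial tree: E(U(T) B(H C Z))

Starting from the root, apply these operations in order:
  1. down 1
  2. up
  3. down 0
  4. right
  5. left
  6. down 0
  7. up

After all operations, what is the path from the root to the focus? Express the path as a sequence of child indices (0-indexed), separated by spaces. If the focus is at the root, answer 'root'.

Step 1 (down 1): focus=B path=1 depth=1 children=['H', 'C', 'Z'] left=['U'] right=[] parent=E
Step 2 (up): focus=E path=root depth=0 children=['U', 'B'] (at root)
Step 3 (down 0): focus=U path=0 depth=1 children=['T'] left=[] right=['B'] parent=E
Step 4 (right): focus=B path=1 depth=1 children=['H', 'C', 'Z'] left=['U'] right=[] parent=E
Step 5 (left): focus=U path=0 depth=1 children=['T'] left=[] right=['B'] parent=E
Step 6 (down 0): focus=T path=0/0 depth=2 children=[] left=[] right=[] parent=U
Step 7 (up): focus=U path=0 depth=1 children=['T'] left=[] right=['B'] parent=E

Answer: 0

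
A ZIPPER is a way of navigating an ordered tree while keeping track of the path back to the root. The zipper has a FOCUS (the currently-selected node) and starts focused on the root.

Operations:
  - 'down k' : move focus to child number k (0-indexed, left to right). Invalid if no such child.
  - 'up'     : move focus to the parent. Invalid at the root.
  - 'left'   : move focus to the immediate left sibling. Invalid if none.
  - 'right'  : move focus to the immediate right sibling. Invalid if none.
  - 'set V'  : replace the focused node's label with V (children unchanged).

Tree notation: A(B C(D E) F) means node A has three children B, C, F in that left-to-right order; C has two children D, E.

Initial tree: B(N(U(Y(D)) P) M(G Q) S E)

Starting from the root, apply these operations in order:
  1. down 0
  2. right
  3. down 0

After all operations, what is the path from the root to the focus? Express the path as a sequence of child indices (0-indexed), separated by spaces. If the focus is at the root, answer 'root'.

Answer: 1 0

Derivation:
Step 1 (down 0): focus=N path=0 depth=1 children=['U', 'P'] left=[] right=['M', 'S', 'E'] parent=B
Step 2 (right): focus=M path=1 depth=1 children=['G', 'Q'] left=['N'] right=['S', 'E'] parent=B
Step 3 (down 0): focus=G path=1/0 depth=2 children=[] left=[] right=['Q'] parent=M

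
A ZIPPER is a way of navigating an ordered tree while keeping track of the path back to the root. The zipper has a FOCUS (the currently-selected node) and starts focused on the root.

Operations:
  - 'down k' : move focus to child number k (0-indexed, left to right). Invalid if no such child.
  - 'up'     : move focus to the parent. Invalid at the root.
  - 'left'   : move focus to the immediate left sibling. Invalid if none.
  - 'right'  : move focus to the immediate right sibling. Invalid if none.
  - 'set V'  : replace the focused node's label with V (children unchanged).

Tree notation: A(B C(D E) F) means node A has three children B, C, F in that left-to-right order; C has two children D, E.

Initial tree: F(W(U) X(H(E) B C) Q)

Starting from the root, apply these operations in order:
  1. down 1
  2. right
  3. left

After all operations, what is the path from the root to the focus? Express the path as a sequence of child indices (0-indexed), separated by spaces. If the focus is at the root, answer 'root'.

Answer: 1

Derivation:
Step 1 (down 1): focus=X path=1 depth=1 children=['H', 'B', 'C'] left=['W'] right=['Q'] parent=F
Step 2 (right): focus=Q path=2 depth=1 children=[] left=['W', 'X'] right=[] parent=F
Step 3 (left): focus=X path=1 depth=1 children=['H', 'B', 'C'] left=['W'] right=['Q'] parent=F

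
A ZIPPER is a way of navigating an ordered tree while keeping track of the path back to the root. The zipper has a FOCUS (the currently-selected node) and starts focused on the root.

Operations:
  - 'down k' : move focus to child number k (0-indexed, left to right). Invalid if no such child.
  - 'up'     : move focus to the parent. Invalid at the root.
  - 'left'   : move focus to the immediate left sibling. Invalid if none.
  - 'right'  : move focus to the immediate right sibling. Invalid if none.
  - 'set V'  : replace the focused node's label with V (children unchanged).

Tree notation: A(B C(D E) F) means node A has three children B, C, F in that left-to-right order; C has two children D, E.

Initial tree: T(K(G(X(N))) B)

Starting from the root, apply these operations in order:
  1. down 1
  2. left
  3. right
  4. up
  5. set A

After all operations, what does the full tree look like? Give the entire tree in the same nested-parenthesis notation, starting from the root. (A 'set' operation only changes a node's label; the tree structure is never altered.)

Step 1 (down 1): focus=B path=1 depth=1 children=[] left=['K'] right=[] parent=T
Step 2 (left): focus=K path=0 depth=1 children=['G'] left=[] right=['B'] parent=T
Step 3 (right): focus=B path=1 depth=1 children=[] left=['K'] right=[] parent=T
Step 4 (up): focus=T path=root depth=0 children=['K', 'B'] (at root)
Step 5 (set A): focus=A path=root depth=0 children=['K', 'B'] (at root)

Answer: A(K(G(X(N))) B)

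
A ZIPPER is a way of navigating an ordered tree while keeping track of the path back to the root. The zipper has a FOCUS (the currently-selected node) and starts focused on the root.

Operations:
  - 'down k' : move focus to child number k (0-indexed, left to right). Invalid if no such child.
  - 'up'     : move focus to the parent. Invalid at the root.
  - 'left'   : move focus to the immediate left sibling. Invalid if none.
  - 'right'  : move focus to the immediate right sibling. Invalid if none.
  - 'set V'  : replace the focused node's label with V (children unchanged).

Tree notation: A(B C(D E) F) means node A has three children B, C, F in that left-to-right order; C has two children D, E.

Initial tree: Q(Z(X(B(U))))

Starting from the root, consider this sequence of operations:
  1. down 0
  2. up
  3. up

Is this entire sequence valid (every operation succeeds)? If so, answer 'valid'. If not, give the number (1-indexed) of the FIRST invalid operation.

Step 1 (down 0): focus=Z path=0 depth=1 children=['X'] left=[] right=[] parent=Q
Step 2 (up): focus=Q path=root depth=0 children=['Z'] (at root)
Step 3 (up): INVALID

Answer: 3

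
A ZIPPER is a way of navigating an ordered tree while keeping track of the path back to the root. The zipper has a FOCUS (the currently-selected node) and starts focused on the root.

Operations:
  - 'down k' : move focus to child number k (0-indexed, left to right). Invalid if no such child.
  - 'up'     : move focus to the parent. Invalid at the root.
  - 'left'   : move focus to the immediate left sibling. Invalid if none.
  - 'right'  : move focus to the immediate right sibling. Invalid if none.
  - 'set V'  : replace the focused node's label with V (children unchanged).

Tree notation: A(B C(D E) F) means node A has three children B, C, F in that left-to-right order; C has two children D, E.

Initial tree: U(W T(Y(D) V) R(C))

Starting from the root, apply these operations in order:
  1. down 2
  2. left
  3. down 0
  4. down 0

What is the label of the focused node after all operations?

Answer: D

Derivation:
Step 1 (down 2): focus=R path=2 depth=1 children=['C'] left=['W', 'T'] right=[] parent=U
Step 2 (left): focus=T path=1 depth=1 children=['Y', 'V'] left=['W'] right=['R'] parent=U
Step 3 (down 0): focus=Y path=1/0 depth=2 children=['D'] left=[] right=['V'] parent=T
Step 4 (down 0): focus=D path=1/0/0 depth=3 children=[] left=[] right=[] parent=Y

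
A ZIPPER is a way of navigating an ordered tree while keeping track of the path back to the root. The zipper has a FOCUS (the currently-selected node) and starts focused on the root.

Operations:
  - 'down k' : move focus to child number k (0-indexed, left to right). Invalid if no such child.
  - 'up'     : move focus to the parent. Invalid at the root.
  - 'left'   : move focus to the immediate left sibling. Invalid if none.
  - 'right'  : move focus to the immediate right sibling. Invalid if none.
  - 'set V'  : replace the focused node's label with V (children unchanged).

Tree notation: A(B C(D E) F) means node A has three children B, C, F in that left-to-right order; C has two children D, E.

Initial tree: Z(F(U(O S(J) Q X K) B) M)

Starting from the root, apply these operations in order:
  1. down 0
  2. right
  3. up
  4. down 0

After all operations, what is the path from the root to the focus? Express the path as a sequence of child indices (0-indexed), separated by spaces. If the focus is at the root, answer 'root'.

Answer: 0

Derivation:
Step 1 (down 0): focus=F path=0 depth=1 children=['U', 'B'] left=[] right=['M'] parent=Z
Step 2 (right): focus=M path=1 depth=1 children=[] left=['F'] right=[] parent=Z
Step 3 (up): focus=Z path=root depth=0 children=['F', 'M'] (at root)
Step 4 (down 0): focus=F path=0 depth=1 children=['U', 'B'] left=[] right=['M'] parent=Z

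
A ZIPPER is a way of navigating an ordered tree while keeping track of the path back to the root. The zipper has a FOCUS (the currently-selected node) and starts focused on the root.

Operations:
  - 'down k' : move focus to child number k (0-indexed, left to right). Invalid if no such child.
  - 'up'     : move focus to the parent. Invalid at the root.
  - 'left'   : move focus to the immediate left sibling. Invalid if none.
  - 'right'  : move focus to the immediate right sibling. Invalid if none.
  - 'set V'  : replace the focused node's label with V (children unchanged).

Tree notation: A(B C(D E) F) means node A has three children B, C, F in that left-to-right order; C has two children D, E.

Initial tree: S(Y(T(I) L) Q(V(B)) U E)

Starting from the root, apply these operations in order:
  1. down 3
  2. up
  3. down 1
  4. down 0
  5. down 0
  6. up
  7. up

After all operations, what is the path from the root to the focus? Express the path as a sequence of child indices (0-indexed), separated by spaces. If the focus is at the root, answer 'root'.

Answer: 1

Derivation:
Step 1 (down 3): focus=E path=3 depth=1 children=[] left=['Y', 'Q', 'U'] right=[] parent=S
Step 2 (up): focus=S path=root depth=0 children=['Y', 'Q', 'U', 'E'] (at root)
Step 3 (down 1): focus=Q path=1 depth=1 children=['V'] left=['Y'] right=['U', 'E'] parent=S
Step 4 (down 0): focus=V path=1/0 depth=2 children=['B'] left=[] right=[] parent=Q
Step 5 (down 0): focus=B path=1/0/0 depth=3 children=[] left=[] right=[] parent=V
Step 6 (up): focus=V path=1/0 depth=2 children=['B'] left=[] right=[] parent=Q
Step 7 (up): focus=Q path=1 depth=1 children=['V'] left=['Y'] right=['U', 'E'] parent=S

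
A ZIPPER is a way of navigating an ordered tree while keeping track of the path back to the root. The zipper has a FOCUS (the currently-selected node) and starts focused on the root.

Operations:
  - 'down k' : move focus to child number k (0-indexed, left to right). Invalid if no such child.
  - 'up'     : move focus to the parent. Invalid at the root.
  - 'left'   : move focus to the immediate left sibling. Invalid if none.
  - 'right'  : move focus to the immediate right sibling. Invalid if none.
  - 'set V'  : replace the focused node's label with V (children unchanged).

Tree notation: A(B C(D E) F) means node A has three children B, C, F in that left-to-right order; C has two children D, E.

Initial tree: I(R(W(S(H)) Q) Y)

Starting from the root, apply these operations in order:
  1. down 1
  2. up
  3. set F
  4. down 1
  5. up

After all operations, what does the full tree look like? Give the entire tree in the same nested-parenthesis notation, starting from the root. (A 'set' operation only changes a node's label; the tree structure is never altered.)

Step 1 (down 1): focus=Y path=1 depth=1 children=[] left=['R'] right=[] parent=I
Step 2 (up): focus=I path=root depth=0 children=['R', 'Y'] (at root)
Step 3 (set F): focus=F path=root depth=0 children=['R', 'Y'] (at root)
Step 4 (down 1): focus=Y path=1 depth=1 children=[] left=['R'] right=[] parent=F
Step 5 (up): focus=F path=root depth=0 children=['R', 'Y'] (at root)

Answer: F(R(W(S(H)) Q) Y)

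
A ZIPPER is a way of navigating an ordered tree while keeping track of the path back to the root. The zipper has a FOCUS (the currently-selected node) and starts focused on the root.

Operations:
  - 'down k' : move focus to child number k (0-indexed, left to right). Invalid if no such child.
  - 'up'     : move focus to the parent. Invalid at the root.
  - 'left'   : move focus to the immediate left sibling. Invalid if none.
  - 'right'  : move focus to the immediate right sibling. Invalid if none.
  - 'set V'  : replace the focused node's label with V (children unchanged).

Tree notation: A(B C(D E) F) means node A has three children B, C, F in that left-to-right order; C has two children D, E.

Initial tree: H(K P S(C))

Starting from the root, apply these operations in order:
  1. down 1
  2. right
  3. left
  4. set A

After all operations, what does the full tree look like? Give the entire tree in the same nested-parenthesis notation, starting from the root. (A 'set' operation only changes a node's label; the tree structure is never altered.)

Step 1 (down 1): focus=P path=1 depth=1 children=[] left=['K'] right=['S'] parent=H
Step 2 (right): focus=S path=2 depth=1 children=['C'] left=['K', 'P'] right=[] parent=H
Step 3 (left): focus=P path=1 depth=1 children=[] left=['K'] right=['S'] parent=H
Step 4 (set A): focus=A path=1 depth=1 children=[] left=['K'] right=['S'] parent=H

Answer: H(K A S(C))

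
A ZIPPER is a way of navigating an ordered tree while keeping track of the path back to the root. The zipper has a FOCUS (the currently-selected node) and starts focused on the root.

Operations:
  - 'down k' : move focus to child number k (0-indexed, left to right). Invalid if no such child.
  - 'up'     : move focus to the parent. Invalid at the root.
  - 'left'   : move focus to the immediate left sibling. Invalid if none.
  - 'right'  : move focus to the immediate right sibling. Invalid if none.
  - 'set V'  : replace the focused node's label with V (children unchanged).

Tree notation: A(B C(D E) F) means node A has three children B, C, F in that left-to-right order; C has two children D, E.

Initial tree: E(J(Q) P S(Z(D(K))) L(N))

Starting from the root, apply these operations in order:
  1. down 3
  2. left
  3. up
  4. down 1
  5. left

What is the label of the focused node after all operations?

Answer: J

Derivation:
Step 1 (down 3): focus=L path=3 depth=1 children=['N'] left=['J', 'P', 'S'] right=[] parent=E
Step 2 (left): focus=S path=2 depth=1 children=['Z'] left=['J', 'P'] right=['L'] parent=E
Step 3 (up): focus=E path=root depth=0 children=['J', 'P', 'S', 'L'] (at root)
Step 4 (down 1): focus=P path=1 depth=1 children=[] left=['J'] right=['S', 'L'] parent=E
Step 5 (left): focus=J path=0 depth=1 children=['Q'] left=[] right=['P', 'S', 'L'] parent=E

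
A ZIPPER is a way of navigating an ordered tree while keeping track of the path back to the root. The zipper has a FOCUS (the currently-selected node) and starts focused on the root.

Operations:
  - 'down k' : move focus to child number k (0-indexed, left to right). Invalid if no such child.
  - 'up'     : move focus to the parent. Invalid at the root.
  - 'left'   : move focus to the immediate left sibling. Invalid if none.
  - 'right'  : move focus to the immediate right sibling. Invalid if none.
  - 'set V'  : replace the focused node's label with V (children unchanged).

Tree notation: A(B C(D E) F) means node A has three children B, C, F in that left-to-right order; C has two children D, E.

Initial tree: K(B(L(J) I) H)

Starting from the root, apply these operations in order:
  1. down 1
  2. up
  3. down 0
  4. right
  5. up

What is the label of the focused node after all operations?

Step 1 (down 1): focus=H path=1 depth=1 children=[] left=['B'] right=[] parent=K
Step 2 (up): focus=K path=root depth=0 children=['B', 'H'] (at root)
Step 3 (down 0): focus=B path=0 depth=1 children=['L', 'I'] left=[] right=['H'] parent=K
Step 4 (right): focus=H path=1 depth=1 children=[] left=['B'] right=[] parent=K
Step 5 (up): focus=K path=root depth=0 children=['B', 'H'] (at root)

Answer: K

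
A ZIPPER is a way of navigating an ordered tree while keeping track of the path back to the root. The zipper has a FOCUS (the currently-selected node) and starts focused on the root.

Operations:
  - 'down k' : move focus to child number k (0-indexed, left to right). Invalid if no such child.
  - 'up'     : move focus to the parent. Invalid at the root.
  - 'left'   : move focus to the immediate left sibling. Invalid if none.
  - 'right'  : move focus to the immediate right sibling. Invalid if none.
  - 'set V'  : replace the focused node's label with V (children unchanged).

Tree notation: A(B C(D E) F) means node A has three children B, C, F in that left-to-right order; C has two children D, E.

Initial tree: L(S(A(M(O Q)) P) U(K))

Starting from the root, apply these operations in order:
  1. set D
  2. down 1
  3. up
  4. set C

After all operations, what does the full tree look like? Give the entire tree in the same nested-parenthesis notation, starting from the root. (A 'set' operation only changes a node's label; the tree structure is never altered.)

Answer: C(S(A(M(O Q)) P) U(K))

Derivation:
Step 1 (set D): focus=D path=root depth=0 children=['S', 'U'] (at root)
Step 2 (down 1): focus=U path=1 depth=1 children=['K'] left=['S'] right=[] parent=D
Step 3 (up): focus=D path=root depth=0 children=['S', 'U'] (at root)
Step 4 (set C): focus=C path=root depth=0 children=['S', 'U'] (at root)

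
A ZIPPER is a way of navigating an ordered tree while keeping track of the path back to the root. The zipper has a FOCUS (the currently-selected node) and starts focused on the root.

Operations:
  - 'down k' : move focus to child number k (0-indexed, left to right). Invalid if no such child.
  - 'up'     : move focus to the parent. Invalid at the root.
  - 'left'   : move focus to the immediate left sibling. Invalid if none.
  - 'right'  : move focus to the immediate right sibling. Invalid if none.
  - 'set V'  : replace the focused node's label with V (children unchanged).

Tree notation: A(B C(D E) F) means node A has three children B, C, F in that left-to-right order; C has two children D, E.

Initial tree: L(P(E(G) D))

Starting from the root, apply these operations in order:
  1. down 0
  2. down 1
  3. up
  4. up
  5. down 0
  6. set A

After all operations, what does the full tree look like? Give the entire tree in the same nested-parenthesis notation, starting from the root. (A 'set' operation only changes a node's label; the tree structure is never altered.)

Answer: L(A(E(G) D))

Derivation:
Step 1 (down 0): focus=P path=0 depth=1 children=['E', 'D'] left=[] right=[] parent=L
Step 2 (down 1): focus=D path=0/1 depth=2 children=[] left=['E'] right=[] parent=P
Step 3 (up): focus=P path=0 depth=1 children=['E', 'D'] left=[] right=[] parent=L
Step 4 (up): focus=L path=root depth=0 children=['P'] (at root)
Step 5 (down 0): focus=P path=0 depth=1 children=['E', 'D'] left=[] right=[] parent=L
Step 6 (set A): focus=A path=0 depth=1 children=['E', 'D'] left=[] right=[] parent=L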